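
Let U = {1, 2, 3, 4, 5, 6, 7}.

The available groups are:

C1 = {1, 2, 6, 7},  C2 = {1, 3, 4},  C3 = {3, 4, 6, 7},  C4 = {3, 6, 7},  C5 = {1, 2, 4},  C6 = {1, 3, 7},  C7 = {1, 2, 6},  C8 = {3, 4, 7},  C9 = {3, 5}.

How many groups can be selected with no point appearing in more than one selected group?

C1, C9 are pairwise disjoint (C1={1,2,6,7}; C9={3,5}).
Every remaining group overlaps one of these, and no 3 of the listed groups are pairwise disjoint, so 2 is the maximum.

2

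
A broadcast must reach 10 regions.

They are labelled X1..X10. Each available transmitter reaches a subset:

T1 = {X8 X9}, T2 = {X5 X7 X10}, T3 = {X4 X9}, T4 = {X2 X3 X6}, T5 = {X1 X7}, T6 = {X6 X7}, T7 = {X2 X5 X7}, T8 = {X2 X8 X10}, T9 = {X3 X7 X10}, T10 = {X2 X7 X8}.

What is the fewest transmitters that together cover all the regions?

T2 and T3 and T4 and T5 and T8 together: T2 ∪ T3 ∪ T4 ∪ T5 ∪ T8 = {X1, X2, X3, X4, X5, X6, X7, X8, X9, X10} — every region is covered.
No 4 of the 10 transmitters cover everything (all 210 combinations miss at least one region), so 5 is optimal.

5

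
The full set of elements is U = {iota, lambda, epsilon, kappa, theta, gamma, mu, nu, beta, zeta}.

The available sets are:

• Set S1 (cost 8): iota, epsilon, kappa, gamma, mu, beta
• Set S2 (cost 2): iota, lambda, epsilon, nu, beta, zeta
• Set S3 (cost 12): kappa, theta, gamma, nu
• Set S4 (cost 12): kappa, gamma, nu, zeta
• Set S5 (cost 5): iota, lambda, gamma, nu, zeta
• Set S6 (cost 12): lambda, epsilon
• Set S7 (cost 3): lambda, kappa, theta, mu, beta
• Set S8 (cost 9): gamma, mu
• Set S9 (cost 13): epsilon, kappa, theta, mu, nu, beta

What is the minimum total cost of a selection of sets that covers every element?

S2, S5, S7 together cover every element (S2 ∪ S5 ∪ S7 = {iota, lambda, epsilon, kappa, theta, gamma, mu, nu, beta, zeta}); total cost 2 + 5 + 3 = 10.
No covering selection has total cost below 10.

10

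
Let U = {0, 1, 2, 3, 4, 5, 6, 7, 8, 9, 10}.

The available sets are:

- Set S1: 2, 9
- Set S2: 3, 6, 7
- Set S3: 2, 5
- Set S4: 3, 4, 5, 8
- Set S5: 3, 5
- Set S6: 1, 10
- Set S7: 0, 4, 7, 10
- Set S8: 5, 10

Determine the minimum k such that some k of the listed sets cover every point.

S1 and S2 and S4 and S6 and S7 together: S1 ∪ S2 ∪ S4 ∪ S6 ∪ S7 = {0, 1, 2, 3, 4, 5, 6, 7, 8, 9, 10} — every point is covered.
No 4 of the 8 sets cover everything (all 70 combinations miss at least one point), so 5 is optimal.

5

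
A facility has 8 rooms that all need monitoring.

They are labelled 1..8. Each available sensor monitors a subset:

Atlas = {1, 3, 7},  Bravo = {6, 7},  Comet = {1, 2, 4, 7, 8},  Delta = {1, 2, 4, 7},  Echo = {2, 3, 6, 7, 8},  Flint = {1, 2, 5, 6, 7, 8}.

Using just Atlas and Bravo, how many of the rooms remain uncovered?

Union of Atlas, Bravo = {1, 3, 6, 7}.
Not covered: 2, 4, 5, 8 — 4 rooms.

4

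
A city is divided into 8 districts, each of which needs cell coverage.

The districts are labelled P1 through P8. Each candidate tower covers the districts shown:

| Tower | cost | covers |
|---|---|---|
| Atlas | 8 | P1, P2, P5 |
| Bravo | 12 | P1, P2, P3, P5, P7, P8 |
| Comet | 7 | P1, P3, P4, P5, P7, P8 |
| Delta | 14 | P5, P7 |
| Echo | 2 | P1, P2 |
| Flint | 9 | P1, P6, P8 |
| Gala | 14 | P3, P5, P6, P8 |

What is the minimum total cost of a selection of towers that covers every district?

Comet, Echo, Flint together cover every district (Comet ∪ Echo ∪ Flint = {P1, P2, P3, P4, P5, P6, P7, P8}); total cost 7 + 2 + 9 = 18.
No covering selection has total cost below 18.

18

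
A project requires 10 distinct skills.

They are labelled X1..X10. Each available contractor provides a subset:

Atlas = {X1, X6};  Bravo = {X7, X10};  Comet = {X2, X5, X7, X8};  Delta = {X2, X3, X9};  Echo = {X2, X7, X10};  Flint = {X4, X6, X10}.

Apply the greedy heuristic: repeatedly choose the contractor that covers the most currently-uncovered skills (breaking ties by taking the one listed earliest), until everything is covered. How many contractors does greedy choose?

Greedy: pick Comet (covers 4 new) → pick Flint (covers 3 new) → pick Delta (covers 2 new) → pick Atlas (covers 1 new). Total picks: 4.

4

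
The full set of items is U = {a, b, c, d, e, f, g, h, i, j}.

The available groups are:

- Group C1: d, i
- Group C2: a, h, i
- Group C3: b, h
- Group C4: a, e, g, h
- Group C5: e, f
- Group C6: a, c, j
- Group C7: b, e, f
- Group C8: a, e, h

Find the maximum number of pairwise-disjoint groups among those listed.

C1, C3, C5, C6 are pairwise disjoint (C1={d,i}; C3={b,h}; C5={e,f}; C6={a,c,j}).
Every remaining group overlaps one of these, and no 5 of the listed groups are pairwise disjoint, so 4 is the maximum.

4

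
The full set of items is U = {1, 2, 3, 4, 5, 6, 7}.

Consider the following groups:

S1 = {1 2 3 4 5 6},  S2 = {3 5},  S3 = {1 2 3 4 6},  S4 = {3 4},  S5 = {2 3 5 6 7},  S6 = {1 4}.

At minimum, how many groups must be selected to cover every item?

2

S5 and S6 cover everything between them: the union {1, 2, 3, 4, 5, 6, 7} is all of U.
No single group has all 7 items (the largest, S1, has 6), so 2 is optimal.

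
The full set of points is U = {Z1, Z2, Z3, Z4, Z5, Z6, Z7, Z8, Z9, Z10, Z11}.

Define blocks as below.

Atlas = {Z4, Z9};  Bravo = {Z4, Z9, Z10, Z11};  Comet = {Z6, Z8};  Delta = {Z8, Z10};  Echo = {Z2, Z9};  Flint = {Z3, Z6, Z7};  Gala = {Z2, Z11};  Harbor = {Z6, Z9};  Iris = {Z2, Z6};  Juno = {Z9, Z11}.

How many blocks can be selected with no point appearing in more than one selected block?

4

Atlas, Delta, Flint, Gala are pairwise disjoint (Atlas={Z4,Z9}; Delta={Z8,Z10}; Flint={Z3,Z6,Z7}; Gala={Z2,Z11}).
Every remaining block overlaps one of these, and no 5 of the listed blocks are pairwise disjoint, so 4 is the maximum.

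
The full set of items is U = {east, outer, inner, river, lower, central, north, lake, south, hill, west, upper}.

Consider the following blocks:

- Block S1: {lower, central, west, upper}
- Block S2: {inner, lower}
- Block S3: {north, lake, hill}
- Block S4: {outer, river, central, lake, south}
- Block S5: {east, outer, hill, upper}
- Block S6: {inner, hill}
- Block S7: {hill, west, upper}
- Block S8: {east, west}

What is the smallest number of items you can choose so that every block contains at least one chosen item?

4

H = {east, inner, central, hill} meets every block (each contains at least one member of H), and |H| = 4.
No choice of 3 items meets every block, so 4 is the minimum.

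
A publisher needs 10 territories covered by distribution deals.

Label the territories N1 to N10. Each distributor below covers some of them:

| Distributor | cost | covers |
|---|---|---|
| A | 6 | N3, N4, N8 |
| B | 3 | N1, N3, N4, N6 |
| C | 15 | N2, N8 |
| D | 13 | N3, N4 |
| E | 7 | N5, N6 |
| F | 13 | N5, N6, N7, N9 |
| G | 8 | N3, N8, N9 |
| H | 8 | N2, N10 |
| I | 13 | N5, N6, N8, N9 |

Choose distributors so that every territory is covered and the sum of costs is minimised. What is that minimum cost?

30

A, B, F, H together cover every territory (A ∪ B ∪ F ∪ H = {N1, N2, N3, N4, N5, N6, N7, N8, N9, N10}); total cost 6 + 3 + 13 + 8 = 30.
The greedy pick B, G, H, F costs 32; no covering selection beats 30.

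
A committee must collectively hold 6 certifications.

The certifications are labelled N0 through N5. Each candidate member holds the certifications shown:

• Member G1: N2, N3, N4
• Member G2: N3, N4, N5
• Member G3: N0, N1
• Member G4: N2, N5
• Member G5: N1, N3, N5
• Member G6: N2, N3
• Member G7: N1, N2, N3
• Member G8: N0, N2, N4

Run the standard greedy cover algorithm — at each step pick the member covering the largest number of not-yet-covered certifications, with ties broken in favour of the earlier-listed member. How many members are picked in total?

3

Greedy: pick G1 (covers 3 new) → pick G3 (covers 2 new) → pick G2 (covers 1 new). Total picks: 3.
(The true minimum cover uses only 2 members, so greedy is not optimal here.)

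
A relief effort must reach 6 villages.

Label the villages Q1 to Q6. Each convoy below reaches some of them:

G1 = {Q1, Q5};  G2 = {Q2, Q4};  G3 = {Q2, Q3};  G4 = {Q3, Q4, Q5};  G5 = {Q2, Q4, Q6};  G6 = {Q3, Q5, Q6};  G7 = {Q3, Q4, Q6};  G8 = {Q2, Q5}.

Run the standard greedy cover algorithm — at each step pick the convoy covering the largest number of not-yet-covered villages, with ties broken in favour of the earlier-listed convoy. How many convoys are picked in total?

3

Greedy: pick G4 (covers 3 new) → pick G5 (covers 2 new) → pick G1 (covers 1 new). Total picks: 3.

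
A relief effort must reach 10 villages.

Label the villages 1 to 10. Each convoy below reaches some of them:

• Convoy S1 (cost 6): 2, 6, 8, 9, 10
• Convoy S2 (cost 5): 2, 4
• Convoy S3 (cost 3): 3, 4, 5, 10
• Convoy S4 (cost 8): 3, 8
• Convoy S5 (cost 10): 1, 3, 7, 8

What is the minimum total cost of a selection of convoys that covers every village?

S1, S3, S5 together cover every village (S1 ∪ S3 ∪ S5 = {1, 2, 3, 4, 5, 6, 7, 8, 9, 10}); total cost 6 + 3 + 10 = 19.
No covering selection has total cost below 19.

19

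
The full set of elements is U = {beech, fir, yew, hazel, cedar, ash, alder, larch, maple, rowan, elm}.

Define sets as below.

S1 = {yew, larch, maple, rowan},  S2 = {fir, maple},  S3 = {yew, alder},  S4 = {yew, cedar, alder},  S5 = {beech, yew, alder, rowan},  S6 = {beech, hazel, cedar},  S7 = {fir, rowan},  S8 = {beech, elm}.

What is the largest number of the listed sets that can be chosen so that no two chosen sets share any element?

S3, S6, S7 are pairwise disjoint (S3={yew,alder}; S6={beech,hazel,cedar}; S7={fir,rowan}).
Every remaining set overlaps one of these, and no 4 of the listed sets are pairwise disjoint, so 3 is the maximum.

3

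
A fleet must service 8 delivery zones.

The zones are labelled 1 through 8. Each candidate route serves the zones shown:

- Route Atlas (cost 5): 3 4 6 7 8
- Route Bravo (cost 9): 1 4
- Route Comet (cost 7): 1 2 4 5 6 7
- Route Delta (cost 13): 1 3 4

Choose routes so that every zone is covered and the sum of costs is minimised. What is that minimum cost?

12

Atlas, Comet together cover every zone (Atlas ∪ Comet = {1, 2, 3, 4, 5, 6, 7, 8}); total cost 5 + 7 = 12.
No covering selection has total cost below 12.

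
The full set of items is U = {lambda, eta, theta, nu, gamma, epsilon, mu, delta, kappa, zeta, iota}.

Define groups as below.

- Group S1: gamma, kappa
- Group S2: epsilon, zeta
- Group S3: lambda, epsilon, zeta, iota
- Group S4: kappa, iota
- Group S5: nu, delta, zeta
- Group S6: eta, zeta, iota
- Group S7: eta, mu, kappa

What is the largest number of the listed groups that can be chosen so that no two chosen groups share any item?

2

S3, S7 are pairwise disjoint (S3={lambda,epsilon,zeta,iota}; S7={eta,mu,kappa}).
Every remaining group overlaps one of these, and no 3 of the listed groups are pairwise disjoint, so 2 is the maximum.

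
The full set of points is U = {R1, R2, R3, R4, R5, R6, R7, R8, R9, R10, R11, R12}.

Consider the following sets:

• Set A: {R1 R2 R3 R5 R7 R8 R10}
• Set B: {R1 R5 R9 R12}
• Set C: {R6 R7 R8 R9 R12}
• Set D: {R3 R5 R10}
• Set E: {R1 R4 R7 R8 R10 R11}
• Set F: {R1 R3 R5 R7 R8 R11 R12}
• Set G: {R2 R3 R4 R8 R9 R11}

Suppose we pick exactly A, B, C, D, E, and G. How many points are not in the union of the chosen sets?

Union of A, B, C, D, E, G = {R1, R2, R3, R4, R5, R6, R7, R8, R9, R10, R11, R12} — that's every point, so 0 are uncovered.

0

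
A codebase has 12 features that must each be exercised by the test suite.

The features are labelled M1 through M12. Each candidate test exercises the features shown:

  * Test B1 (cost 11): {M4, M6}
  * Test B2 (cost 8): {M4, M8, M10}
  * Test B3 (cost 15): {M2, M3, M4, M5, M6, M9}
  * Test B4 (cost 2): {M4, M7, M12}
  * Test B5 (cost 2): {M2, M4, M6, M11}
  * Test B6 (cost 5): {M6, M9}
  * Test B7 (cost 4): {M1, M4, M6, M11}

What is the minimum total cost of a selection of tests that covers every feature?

29

B2, B3, B4, B7 together cover every feature (B2 ∪ B3 ∪ B4 ∪ B7 = {M1, M2, M3, M4, M5, M6, M7, M8, M9, M10, M11, M12}); total cost 8 + 15 + 2 + 4 = 29.
The greedy pick B5, B4, B2, B7, B3 costs 31; no covering selection beats 29.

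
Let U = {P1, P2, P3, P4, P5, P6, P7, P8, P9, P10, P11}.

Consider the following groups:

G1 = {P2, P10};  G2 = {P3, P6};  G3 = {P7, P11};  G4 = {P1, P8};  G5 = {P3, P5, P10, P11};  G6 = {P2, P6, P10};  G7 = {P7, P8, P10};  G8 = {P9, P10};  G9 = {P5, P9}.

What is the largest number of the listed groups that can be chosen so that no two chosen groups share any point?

G1, G2, G3, G4, G9 are pairwise disjoint (G1={P2,P10}; G2={P3,P6}; G3={P7,P11}; G4={P1,P8}; G9={P5,P9}).
Every remaining group overlaps one of these, and no 6 of the listed groups are pairwise disjoint, so 5 is the maximum.

5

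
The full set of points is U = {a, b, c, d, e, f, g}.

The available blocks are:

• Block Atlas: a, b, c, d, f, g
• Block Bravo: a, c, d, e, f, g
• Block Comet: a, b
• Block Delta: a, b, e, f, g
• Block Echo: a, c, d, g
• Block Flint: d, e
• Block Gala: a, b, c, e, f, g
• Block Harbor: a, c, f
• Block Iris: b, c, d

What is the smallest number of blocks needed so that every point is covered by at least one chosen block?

Atlas and Gala together: Atlas ∪ Gala = {a, b, c, d, e, f, g} — every point is covered.
No single block has all 7 points (the largest, Atlas, has 6), so 2 is optimal.

2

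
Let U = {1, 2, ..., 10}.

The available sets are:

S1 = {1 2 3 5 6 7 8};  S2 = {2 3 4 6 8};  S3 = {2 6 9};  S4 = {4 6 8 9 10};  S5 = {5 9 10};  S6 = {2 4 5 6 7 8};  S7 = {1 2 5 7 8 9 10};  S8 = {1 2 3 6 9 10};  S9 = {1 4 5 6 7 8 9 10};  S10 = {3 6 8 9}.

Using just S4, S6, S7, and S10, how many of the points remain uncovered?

Union of S4, S6, S7, S10 = {1, 2, 3, 4, 5, 6, 7, 8, 9, 10} — that's every point, so 0 are uncovered.

0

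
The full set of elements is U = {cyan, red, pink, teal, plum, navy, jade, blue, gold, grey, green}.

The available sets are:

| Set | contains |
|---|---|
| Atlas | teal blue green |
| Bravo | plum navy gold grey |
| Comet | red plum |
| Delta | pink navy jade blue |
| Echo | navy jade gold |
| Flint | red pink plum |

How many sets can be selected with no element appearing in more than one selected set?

Atlas, Echo, Flint are pairwise disjoint (Atlas={teal,blue,green}; Echo={navy,jade,gold}; Flint={red,pink,plum}).
Every remaining set overlaps one of these, and no 4 of the listed sets are pairwise disjoint, so 3 is the maximum.

3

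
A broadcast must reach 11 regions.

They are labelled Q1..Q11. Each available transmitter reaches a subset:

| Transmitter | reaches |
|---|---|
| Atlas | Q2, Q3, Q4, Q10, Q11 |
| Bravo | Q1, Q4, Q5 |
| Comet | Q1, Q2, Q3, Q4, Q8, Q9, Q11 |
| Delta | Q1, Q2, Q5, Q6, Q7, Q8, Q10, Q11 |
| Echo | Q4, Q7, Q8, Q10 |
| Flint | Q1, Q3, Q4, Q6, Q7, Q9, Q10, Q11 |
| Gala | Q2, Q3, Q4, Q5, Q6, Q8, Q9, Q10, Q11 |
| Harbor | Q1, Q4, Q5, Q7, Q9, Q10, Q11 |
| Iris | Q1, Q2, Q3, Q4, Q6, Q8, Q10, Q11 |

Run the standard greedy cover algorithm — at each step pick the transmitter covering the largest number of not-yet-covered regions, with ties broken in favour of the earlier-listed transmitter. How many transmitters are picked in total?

2

Greedy: pick Gala (covers 9 new) → pick Delta (covers 2 new). Total picks: 2.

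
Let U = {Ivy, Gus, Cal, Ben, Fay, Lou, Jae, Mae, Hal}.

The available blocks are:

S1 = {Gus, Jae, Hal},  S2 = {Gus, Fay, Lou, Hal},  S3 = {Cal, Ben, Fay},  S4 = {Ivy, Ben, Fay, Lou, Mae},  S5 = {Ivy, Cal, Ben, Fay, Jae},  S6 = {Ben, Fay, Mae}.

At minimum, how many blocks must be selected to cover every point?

3

S2 and S5 and S6 together: S2 ∪ S5 ∪ S6 = {Ivy, Gus, Cal, Ben, Fay, Lou, Jae, Mae, Hal} — every point is covered.
No 2 of the 6 blocks cover everything (all 15 combinations miss at least one point), so 3 is optimal.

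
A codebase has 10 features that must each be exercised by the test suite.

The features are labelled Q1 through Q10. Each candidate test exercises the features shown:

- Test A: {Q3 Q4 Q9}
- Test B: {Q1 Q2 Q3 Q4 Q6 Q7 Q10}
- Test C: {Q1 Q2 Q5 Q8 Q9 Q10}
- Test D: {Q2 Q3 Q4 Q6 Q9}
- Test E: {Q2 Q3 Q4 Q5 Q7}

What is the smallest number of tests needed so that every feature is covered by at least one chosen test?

B and C together: B ∪ C = {Q1, Q2, Q3, Q4, Q5, Q6, Q7, Q8, Q9, Q10} — every feature is covered.
No single test has all 10 features (the largest, B, has 7), so 2 is optimal.

2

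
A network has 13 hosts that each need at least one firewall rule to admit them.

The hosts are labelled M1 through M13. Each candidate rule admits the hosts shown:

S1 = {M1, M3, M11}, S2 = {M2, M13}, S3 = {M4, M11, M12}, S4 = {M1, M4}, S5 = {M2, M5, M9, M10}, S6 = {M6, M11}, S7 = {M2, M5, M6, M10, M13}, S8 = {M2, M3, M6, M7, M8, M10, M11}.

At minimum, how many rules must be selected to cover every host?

5

S1 and S3 and S5 and S7 and S8 together: S1 ∪ S3 ∪ S5 ∪ S7 ∪ S8 = {M1, M2, M3, M4, M5, M6, M7, M8, M9, M10, M11, M12, M13} — every host is covered.
No 4 of the 8 rules cover everything (all 70 combinations miss at least one host), so 5 is optimal.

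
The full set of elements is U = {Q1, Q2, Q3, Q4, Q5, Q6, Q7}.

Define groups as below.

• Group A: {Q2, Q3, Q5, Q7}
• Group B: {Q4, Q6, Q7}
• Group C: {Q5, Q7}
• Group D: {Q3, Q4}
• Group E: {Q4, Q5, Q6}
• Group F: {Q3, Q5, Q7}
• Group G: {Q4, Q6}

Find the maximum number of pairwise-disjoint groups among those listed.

2

C, G are pairwise disjoint (C={Q5,Q7}; G={Q4,Q6}).
Every remaining group overlaps one of these, and no 3 of the listed groups are pairwise disjoint, so 2 is the maximum.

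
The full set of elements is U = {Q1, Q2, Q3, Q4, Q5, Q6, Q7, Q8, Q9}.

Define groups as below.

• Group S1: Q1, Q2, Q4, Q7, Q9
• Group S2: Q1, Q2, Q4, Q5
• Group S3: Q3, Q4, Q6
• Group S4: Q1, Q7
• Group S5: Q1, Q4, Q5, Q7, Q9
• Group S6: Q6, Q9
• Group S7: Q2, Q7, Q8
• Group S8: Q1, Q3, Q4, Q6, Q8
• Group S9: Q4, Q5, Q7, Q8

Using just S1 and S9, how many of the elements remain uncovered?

2

Union of S1, S9 = {Q1, Q2, Q4, Q5, Q7, Q8, Q9}.
Not covered: Q3, Q6 — 2 elements.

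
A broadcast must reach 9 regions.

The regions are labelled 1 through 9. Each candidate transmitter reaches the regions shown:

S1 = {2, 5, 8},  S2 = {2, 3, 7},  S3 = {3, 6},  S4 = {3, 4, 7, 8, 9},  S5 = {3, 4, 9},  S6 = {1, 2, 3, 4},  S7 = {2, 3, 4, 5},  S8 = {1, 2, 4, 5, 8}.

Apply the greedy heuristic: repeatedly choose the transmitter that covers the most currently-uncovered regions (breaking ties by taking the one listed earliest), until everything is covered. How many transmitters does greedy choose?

3

Greedy: pick S4 (covers 5 new) → pick S8 (covers 3 new) → pick S3 (covers 1 new). Total picks: 3.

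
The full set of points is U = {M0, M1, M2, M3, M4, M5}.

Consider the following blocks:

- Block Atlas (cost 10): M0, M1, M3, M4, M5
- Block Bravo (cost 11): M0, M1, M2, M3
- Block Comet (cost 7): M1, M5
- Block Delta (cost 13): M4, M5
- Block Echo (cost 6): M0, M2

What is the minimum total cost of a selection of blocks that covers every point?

16

Atlas, Echo together cover every point (Atlas ∪ Echo = {M0, M1, M2, M3, M4, M5}); total cost 10 + 6 = 16.
No covering selection has total cost below 16.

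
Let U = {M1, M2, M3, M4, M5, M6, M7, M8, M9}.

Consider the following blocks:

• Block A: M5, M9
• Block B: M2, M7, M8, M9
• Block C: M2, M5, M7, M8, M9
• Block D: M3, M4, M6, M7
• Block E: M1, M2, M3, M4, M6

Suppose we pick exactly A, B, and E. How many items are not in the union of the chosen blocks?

0

Union of A, B, E = {M1, M2, M3, M4, M5, M6, M7, M8, M9} — that's every item, so 0 are uncovered.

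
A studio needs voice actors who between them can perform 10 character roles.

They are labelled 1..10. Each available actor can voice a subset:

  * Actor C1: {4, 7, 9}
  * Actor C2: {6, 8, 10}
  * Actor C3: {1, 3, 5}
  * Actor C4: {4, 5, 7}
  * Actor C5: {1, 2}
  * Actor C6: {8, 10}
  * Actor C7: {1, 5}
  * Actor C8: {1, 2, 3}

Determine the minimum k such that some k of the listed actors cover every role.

4

C1 and C2 and C3 and C5 together: C1 ∪ C2 ∪ C3 ∪ C5 = {1, 2, 3, 4, 5, 6, 7, 8, 9, 10} — every role is covered.
Each actor has at most 3 roles, and 3·3 = 9 < 10 — so at least 4 actors are needed, and 4 is optimal.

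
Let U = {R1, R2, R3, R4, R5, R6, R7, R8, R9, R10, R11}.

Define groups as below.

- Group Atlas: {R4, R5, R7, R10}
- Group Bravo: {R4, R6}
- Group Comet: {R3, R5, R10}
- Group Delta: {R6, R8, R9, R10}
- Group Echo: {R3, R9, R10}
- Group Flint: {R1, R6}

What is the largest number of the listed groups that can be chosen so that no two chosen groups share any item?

2

Atlas, Flint are pairwise disjoint (Atlas={R4,R5,R7,R10}; Flint={R1,R6}).
Every remaining group overlaps one of these, and no 3 of the listed groups are pairwise disjoint, so 2 is the maximum.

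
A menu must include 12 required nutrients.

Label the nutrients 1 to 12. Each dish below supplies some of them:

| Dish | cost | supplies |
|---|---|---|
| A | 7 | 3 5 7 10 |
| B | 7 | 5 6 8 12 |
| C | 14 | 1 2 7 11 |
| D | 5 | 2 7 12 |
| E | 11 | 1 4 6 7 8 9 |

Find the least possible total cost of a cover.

A, C, D, E together cover every nutrient (A ∪ C ∪ D ∪ E = {1, 2, 3, 4, 5, 6, 7, 8, 9, 10, 11, 12}); total cost 7 + 14 + 5 + 11 = 37.
No covering selection has total cost below 37.

37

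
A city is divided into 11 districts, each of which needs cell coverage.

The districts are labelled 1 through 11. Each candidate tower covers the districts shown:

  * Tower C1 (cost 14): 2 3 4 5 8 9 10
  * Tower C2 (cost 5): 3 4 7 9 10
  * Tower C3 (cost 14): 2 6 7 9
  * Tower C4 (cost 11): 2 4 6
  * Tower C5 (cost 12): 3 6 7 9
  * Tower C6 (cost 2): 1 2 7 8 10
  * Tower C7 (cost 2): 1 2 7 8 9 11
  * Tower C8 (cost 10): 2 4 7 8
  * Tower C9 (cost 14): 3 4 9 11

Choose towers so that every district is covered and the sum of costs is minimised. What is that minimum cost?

27

C1, C4, C7 together cover every district (C1 ∪ C4 ∪ C7 = {1, 2, 3, 4, 5, 6, 7, 8, 9, 10, 11}); total cost 14 + 11 + 2 = 27.
The greedy pick C7, C2, C4, C1 costs 32; no covering selection beats 27.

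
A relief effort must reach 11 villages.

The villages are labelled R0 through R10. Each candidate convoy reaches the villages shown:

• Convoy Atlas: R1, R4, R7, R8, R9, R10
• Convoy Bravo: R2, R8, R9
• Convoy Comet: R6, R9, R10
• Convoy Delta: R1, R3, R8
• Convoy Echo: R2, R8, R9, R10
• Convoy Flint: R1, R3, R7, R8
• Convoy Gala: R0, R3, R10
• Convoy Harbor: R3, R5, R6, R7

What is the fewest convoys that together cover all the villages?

Atlas and Echo and Gala and Harbor together: Atlas ∪ Echo ∪ Gala ∪ Harbor = {R0, R1, R2, R3, R4, R5, R6, R7, R8, R9, R10} — every village is covered.
No 3 of the 8 convoys cover everything (all 56 combinations miss at least one village), so 4 is optimal.

4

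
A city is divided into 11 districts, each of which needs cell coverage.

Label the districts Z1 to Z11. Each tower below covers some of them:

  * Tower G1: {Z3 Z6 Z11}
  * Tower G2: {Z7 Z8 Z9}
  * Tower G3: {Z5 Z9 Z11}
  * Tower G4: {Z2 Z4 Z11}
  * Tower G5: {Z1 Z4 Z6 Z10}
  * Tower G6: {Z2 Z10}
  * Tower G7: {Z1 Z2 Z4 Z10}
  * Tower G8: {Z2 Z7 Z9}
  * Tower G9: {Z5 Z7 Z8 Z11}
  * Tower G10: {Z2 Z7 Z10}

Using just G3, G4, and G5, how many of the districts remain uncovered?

3

Union of G3, G4, G5 = {Z1, Z2, Z4, Z5, Z6, Z9, Z10, Z11}.
Not covered: Z3, Z7, Z8 — 3 districts.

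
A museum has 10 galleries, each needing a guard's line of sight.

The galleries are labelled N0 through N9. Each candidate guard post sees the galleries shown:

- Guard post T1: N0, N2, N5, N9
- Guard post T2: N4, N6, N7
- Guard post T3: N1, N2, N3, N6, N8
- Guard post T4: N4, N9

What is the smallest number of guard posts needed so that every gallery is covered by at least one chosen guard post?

3

T1 and T2 and T3 together: T1 ∪ T2 ∪ T3 = {N0, N1, N2, N3, N4, N5, N6, N7, N8, N9} — every gallery is covered.
Only T1 contains N0, so T1 is forced; the remaining 6 galleries need at least 2 more guard posts (each remaining guard post adds at most 4) — so at least 3 guard posts are needed, and 3 is optimal.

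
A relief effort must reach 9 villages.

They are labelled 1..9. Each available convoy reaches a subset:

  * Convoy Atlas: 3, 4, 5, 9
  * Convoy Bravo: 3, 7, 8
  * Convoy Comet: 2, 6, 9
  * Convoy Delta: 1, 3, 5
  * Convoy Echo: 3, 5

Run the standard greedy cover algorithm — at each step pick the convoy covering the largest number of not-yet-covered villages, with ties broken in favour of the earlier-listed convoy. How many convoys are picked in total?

Greedy: pick Atlas (covers 4 new) → pick Bravo (covers 2 new) → pick Comet (covers 2 new) → pick Delta (covers 1 new). Total picks: 4.

4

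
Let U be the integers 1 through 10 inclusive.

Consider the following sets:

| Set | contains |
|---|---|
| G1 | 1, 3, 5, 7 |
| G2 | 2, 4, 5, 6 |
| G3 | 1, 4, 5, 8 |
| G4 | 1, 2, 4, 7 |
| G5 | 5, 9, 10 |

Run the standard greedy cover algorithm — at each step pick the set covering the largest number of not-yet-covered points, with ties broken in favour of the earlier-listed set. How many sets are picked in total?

Greedy: pick G1 (covers 4 new) → pick G2 (covers 3 new) → pick G5 (covers 2 new) → pick G3 (covers 1 new). Total picks: 4.

4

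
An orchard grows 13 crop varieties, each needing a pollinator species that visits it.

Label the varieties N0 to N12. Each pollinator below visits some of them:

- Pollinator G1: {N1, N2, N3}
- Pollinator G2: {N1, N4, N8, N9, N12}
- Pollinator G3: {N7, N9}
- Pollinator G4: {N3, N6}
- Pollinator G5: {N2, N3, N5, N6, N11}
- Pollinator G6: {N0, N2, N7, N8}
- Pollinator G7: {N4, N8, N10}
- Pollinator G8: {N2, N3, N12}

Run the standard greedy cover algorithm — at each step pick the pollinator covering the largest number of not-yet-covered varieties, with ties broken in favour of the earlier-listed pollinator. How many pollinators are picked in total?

4

Greedy: pick G2 (covers 5 new) → pick G5 (covers 5 new) → pick G6 (covers 2 new) → pick G7 (covers 1 new). Total picks: 4.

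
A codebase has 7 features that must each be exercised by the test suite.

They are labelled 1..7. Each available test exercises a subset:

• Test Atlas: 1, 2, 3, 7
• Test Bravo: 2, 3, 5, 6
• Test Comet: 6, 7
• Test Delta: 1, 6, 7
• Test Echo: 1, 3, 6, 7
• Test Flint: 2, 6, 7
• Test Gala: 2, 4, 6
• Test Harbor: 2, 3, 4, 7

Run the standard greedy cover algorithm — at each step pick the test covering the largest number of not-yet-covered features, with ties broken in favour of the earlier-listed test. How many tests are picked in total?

Greedy: pick Atlas (covers 4 new) → pick Bravo (covers 2 new) → pick Gala (covers 1 new). Total picks: 3.

3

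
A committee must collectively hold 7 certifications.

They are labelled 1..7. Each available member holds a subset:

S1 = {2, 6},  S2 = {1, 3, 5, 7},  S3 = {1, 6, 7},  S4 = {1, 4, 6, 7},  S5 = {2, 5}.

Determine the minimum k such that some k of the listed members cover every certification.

Take {S1, S2, S4}. Their union is {1, 2, 3, 4, 5, 6, 7}, which is all 7 certifications.
Only S2 contains 3, so S2 is forced; the remaining 3 certifications need at least 2 more members (each remaining member adds at most 2) — so at least 3 members are needed, and 3 is optimal.

3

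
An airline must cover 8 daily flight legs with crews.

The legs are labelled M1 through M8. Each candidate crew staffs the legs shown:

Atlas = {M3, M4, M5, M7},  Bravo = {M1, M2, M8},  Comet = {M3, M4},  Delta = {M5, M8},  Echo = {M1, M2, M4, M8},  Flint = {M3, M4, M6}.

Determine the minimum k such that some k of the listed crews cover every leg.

3

Atlas and Echo and Flint together: Atlas ∪ Echo ∪ Flint = {M1, M2, M3, M4, M5, M6, M7, M8} — every leg is covered.
Only Flint contains M6, so Flint is forced; the remaining 5 legs need at least 2 more crews (each remaining crew adds at most 3) — so at least 3 crews are needed, and 3 is optimal.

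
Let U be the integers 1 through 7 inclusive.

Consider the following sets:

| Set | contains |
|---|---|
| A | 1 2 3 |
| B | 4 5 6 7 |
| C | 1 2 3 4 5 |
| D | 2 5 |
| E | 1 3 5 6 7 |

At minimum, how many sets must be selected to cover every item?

2

Take {C, E}. Their union is {1, 2, 3, 4, 5, 6, 7}, which is all 7 items.
No single set has all 7 items (the largest, C, has 5), so 2 is optimal.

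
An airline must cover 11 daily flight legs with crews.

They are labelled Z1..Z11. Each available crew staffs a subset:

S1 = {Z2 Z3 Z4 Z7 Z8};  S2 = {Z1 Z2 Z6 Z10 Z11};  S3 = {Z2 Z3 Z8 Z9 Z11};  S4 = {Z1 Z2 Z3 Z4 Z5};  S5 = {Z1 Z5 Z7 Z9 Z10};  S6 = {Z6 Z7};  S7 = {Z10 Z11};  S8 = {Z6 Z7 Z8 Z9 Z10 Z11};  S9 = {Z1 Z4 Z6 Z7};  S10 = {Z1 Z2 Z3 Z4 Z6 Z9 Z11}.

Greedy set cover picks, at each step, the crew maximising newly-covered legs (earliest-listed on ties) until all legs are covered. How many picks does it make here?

Greedy: pick S10 (covers 7 new) → pick S5 (covers 3 new) → pick S1 (covers 1 new). Total picks: 3.
(The true minimum cover uses only 2 crews, so greedy is not optimal here.)

3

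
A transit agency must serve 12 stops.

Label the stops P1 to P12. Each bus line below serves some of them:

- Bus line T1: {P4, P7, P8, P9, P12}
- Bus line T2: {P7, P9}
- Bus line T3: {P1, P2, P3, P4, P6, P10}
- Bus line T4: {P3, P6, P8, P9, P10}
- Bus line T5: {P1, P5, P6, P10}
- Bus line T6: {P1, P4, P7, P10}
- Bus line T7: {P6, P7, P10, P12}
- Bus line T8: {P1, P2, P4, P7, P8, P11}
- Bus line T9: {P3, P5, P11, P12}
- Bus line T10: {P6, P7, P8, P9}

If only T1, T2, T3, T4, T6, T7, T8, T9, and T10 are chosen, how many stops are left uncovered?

Union of T1, T2, T3, T4, T6, T7, T8, T9, T10 = {P1, P2, P3, P4, P5, P6, P7, P8, P9, P10, P11, P12} — that's every stop, so 0 are uncovered.

0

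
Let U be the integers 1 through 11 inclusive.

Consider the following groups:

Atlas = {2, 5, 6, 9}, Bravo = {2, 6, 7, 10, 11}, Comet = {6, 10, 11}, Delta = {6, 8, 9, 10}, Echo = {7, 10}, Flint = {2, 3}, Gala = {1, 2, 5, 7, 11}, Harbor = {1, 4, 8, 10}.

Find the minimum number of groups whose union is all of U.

Take {Atlas, Bravo, Flint, Harbor}. Their union is {1, 2, 3, 4, 5, 6, 7, 8, 9, 10, 11}, which is all 11 points.
Only Flint contains 3, so Flint is forced; the remaining 9 points need at least 3 more groups (each remaining group adds at most 4) — so at least 4 groups are needed, and 4 is optimal.

4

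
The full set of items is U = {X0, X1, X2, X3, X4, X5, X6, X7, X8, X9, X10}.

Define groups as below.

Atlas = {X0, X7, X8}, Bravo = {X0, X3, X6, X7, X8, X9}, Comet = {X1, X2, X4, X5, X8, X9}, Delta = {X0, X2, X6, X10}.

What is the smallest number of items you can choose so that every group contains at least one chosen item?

2

The 2 items {X6, X8} hit every group.
No single item lies in every group, so at least 2 are needed and 2 is optimal.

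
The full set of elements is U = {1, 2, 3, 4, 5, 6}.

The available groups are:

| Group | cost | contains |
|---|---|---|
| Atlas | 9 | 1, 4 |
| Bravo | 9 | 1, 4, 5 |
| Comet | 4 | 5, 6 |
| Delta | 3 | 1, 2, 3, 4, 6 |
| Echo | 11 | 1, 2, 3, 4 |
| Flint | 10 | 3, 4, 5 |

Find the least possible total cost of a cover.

Comet, Delta together cover every element (Comet ∪ Delta = {1, 2, 3, 4, 5, 6}); total cost 4 + 3 = 7.
No covering selection has total cost below 7.

7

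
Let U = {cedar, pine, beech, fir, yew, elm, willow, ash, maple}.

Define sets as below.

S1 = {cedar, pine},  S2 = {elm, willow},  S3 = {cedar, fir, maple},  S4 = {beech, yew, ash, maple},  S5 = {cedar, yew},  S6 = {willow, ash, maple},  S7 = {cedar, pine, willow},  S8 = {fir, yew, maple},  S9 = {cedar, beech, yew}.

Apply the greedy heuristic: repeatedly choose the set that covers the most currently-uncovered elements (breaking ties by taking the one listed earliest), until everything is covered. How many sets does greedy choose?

4

Greedy: pick S4 (covers 4 new) → pick S7 (covers 3 new) → pick S2 (covers 1 new) → pick S3 (covers 1 new). Total picks: 4.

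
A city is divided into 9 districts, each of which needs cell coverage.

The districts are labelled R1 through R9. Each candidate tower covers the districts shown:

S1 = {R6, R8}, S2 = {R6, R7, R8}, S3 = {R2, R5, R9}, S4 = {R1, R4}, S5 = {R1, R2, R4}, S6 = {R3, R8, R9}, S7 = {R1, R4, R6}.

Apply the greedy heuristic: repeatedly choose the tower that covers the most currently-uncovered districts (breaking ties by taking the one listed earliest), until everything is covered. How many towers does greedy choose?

4

Greedy: pick S2 (covers 3 new) → pick S3 (covers 3 new) → pick S4 (covers 2 new) → pick S6 (covers 1 new). Total picks: 4.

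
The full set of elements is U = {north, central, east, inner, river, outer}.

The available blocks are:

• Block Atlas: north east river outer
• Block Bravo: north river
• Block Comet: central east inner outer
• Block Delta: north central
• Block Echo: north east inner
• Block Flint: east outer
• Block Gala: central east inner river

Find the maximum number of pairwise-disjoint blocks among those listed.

Bravo, Comet are pairwise disjoint (Bravo={north,river}; Comet={central,east,inner,outer}).
Every remaining block overlaps one of these, and no 3 of the listed blocks are pairwise disjoint, so 2 is the maximum.

2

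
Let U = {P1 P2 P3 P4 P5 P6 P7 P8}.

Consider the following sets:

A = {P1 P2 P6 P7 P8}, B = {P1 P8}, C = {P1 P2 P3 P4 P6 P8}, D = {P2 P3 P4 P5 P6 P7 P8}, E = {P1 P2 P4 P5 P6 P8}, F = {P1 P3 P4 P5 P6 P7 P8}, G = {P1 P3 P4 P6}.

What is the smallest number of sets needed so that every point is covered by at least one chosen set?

C and F cover everything between them: the union {P1, P2, P3, P4, P5, P6, P7, P8} is all of U.
No single set has all 8 points (the largest, D, has 7), so 2 is optimal.

2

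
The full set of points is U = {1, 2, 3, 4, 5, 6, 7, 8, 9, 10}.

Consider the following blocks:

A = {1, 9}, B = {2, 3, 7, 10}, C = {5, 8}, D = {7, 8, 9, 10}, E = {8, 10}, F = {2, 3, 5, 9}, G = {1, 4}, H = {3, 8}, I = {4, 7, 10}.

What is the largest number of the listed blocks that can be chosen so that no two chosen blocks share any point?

3

A, C, I are pairwise disjoint (A={1,9}; C={5,8}; I={4,7,10}).
Every remaining block overlaps one of these, and no 4 of the listed blocks are pairwise disjoint, so 3 is the maximum.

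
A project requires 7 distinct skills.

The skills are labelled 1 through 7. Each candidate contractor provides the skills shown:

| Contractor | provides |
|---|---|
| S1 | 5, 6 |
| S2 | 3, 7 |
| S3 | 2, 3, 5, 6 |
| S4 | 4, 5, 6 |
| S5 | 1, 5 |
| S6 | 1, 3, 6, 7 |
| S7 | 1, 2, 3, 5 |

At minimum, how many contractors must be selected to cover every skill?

3

Take {S3, S4, S6}. Their union is {1, 2, 3, 4, 5, 6, 7}, which is all 7 skills.
Only S4 contains 4, so S4 is forced; the remaining 4 skills need at least 2 more contractors (each remaining contractor adds at most 3) — so at least 3 contractors are needed, and 3 is optimal.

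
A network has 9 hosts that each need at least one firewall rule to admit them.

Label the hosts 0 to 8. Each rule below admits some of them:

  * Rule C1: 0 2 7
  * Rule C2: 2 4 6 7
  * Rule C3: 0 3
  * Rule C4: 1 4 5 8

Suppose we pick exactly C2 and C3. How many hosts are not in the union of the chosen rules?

Union of C2, C3 = {0, 2, 3, 4, 6, 7}.
Not covered: 1, 5, 8 — 3 hosts.

3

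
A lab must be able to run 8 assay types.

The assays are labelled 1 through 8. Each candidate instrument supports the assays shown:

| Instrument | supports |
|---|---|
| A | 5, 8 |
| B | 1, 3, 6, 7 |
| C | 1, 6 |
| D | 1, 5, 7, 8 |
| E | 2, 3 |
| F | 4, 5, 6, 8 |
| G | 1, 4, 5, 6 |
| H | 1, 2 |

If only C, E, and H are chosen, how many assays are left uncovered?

4

Union of C, E, H = {1, 2, 3, 6}.
Not covered: 4, 5, 7, 8 — 4 assays.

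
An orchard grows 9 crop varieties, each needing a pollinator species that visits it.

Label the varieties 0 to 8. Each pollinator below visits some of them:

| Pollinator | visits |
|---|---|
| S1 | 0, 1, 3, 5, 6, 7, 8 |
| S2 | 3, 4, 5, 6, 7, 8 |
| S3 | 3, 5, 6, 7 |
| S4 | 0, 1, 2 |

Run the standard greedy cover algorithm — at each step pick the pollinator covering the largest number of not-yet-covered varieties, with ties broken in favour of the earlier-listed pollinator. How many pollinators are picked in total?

Greedy: pick S1 (covers 7 new) → pick S2 (covers 1 new) → pick S4 (covers 1 new). Total picks: 3.
(The true minimum cover uses only 2 pollinators, so greedy is not optimal here.)

3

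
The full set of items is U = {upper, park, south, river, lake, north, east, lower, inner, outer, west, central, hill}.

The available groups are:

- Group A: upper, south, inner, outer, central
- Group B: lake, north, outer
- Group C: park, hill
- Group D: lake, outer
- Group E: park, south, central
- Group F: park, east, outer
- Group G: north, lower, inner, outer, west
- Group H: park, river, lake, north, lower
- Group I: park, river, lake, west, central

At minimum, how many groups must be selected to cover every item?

Take {A, C, F, G, I}. Their union is {upper, park, south, river, lake, north, east, lower, inner, outer, west, central, hill}, which is all 13 items.
No 4 of the 9 groups cover everything (all 126 combinations miss at least one item), so 5 is optimal.

5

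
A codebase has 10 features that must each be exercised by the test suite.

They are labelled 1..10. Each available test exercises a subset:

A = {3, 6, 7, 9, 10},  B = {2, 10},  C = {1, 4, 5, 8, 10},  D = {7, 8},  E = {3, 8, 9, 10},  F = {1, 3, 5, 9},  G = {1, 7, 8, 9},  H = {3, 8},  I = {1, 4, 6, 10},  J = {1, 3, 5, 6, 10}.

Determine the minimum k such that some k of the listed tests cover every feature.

A and B and C together: A ∪ B ∪ C = {1, 2, 3, 4, 5, 6, 7, 8, 9, 10} — every feature is covered.
Only B contains 2, so B is forced; the remaining 8 features need at least 2 more tests (each remaining test adds at most 4) — so at least 3 tests are needed, and 3 is optimal.

3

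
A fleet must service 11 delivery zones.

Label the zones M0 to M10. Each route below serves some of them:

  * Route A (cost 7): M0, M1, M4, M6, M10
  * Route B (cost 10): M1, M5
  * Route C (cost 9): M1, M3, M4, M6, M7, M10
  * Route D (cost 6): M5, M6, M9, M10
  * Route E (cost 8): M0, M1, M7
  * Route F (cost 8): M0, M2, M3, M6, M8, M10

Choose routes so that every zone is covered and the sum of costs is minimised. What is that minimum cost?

C, D, F together cover every zone (C ∪ D ∪ F = {M0, M1, M2, M3, M4, M5, M6, M7, M8, M9, M10}); total cost 9 + 6 + 8 = 23.
No covering selection has total cost below 23.

23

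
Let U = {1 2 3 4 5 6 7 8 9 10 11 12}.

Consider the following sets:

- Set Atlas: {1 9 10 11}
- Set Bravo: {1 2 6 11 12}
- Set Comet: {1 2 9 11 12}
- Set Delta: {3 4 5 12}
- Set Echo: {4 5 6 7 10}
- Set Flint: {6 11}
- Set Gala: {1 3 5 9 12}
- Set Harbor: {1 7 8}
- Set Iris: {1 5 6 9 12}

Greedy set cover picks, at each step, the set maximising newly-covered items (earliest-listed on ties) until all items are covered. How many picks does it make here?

4

Greedy: pick Bravo (covers 5 new) → pick Echo (covers 4 new) → pick Gala (covers 2 new) → pick Harbor (covers 1 new). Total picks: 4.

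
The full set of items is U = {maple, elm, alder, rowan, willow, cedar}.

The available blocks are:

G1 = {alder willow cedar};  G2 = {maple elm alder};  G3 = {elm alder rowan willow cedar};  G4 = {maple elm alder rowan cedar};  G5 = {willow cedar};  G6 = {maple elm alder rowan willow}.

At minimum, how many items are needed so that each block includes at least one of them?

H = {elm, willow} meets every block (each contains at least one member of H), and |H| = 2.
The blocks G2, G5 are pairwise disjoint, so any hitting set needs a separate item for each — at least 2. Hence 2 is optimal.

2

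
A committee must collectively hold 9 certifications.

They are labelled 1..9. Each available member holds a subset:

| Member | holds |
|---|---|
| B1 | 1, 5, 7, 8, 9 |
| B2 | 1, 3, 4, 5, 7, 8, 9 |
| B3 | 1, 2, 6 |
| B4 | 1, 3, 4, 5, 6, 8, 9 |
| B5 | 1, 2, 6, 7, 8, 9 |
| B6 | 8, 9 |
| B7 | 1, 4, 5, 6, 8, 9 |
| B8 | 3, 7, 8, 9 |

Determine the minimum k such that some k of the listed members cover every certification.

2

B4 and B5 together: B4 ∪ B5 = {1, 2, 3, 4, 5, 6, 7, 8, 9} — every certification is covered.
No single member has all 9 certifications (the largest, B2, has 7), so 2 is optimal.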